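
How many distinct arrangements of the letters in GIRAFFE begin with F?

With the first slot taken by F, it remains to arrange the other 6 letters (GIRAFE).
Those 6 letters are all distinct, giving (6)! = 720.

720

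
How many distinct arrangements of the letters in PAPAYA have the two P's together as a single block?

Treat the 2 copies of P as a single block. The multiset to arrange is then {PP, A, A, A, Y}, 5 items in all.
That gives (5)!/(3!) = 20 arrangements.

20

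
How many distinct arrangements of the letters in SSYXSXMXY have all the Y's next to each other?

Treat the 2 copies of Y as a single block. The multiset to arrange is then {YY, M, S, S, S, X, X, X}, 8 items in all.
That gives (8)!/(3!·3!) = 1120 arrangements.

1120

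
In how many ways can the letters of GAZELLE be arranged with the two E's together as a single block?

Treat the 2 copies of E as a single block. The multiset to arrange is then {EE, A, G, L, L, Z}, 6 items in all.
That gives (6)!/(2!) = 360 arrangements.

360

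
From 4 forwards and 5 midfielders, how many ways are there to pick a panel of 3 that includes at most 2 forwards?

80

Split by how many forwards are chosen (0 through 2).
Sum: C(4,0)·C(5,3) + C(4,1)·C(5,2) + C(4,2)·C(5,1) = 10 + 40 + 30 = 80.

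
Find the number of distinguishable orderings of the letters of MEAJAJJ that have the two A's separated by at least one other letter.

300

There are 7!/(3!·2!) = 420 arrangements of MEAJAJJ in total.
Arrangements with the A's together: treat AA as one letter, giving (6)!/(3!) = 120.
Hence 420 − 120 = 300.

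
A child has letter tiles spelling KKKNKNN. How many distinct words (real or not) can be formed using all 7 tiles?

35

KKKNKNN has 7 letters with K appearing 4 times and N appearing 3 times.
The number of distinct arrangements is 7!/(4!·3!) = 5040/144 = 35.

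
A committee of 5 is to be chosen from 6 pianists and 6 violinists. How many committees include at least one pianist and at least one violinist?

780

Unrestricted: C(12,5) = 792 ways to pick any 5 of the 12.
Subtract selections that omit an entire group: no pianists → C(6,5) = 6; no violinists → C(6,5) = 6.
Both groups omitted at once is impossible, so 792 − 12 = 780.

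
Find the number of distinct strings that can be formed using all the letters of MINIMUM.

Letter multiplicities in MINIMUM: I×2, M×3, N×1, U×1.
So there are 7! / (3!·2!) = 420 distinguishable arrangements.

420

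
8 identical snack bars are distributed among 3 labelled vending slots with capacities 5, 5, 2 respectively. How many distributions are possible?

By stars and bars, unrestricted non-negative solutions to x_1+…+x_3 = 8 number C(8+2,2) = 45.
Subtract solutions that violate a single cap (substitute x_i' = x_i − (cap_i+1)): x_1 ≥ 6 gives C(4,2) = 6; x_2 ≥ 6 gives C(4,2) = 6; x_3 ≥ 3 gives C(7,2) = 21. Together 33.
No two caps can be exceeded simultaneously, so the pair terms are all 0.
By inclusion–exclusion the count is 45 − 33 + 0 = 12.

12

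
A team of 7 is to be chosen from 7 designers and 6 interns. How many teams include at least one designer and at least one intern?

1715

Unrestricted: C(13,7) = 1716 ways to pick any 7 of the 13.
Selections missing a whole group: no designers → C(6,7) = 0; no interns → C(7,7) = 1.
Both groups omitted at once is impossible, so 1716 − 1 = 1715.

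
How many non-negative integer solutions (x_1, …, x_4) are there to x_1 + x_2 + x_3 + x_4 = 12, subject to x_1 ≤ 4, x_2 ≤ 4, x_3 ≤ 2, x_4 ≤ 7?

Without the upper bounds there are C(15,3) = 455 ways to split 12 among 4 variables.
Subtract solutions that violate a single cap (substitute x_i' = x_i − (cap_i+1)): x_1 ≥ 5 gives C(10,3) = 120; x_2 ≥ 5 gives C(10,3) = 120; x_3 ≥ 3 gives C(12,3) = 220; x_4 ≥ 8 gives C(7,3) = 35. Together 495.
Add back pairs where two caps are both exceeded: 10 + 35 + 0 + 35 + 0 + 4 = 84.
By inclusion–exclusion the count is 455 − 495 + 84 = 44.

44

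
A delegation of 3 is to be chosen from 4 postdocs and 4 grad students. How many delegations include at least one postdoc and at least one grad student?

Total 3-person selections from all 8: C(8,3) = 56.
Selections missing a whole group: no postdocs → C(4,3) = 4; no grad students → C(4,3) = 4.
Both groups omitted at once is impossible, so 56 − 8 = 48.

48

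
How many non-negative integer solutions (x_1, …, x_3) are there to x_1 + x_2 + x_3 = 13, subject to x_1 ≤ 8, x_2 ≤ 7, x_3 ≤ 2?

Ignoring the caps, the number of non-negative solutions to x_1+…+x_3 = 13 is C(15,2) = 105.
Subtract solutions that violate a single cap (substitute x_i' = x_i − (cap_i+1)): x_1 ≥ 9 gives C(6,2) = 15; x_2 ≥ 8 gives C(7,2) = 21; x_3 ≥ 3 gives C(12,2) = 66. Together 102.
Add back pairs where two caps are both exceeded: 0 + 3 + 6 = 9.
By inclusion–exclusion the count is 105 − 102 + 9 = 12.

12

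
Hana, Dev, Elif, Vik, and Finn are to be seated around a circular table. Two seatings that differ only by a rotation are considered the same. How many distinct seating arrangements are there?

24

Seat Hana anywhere (absorbing the rotational symmetry), then permute the other 4: (4)! = 24.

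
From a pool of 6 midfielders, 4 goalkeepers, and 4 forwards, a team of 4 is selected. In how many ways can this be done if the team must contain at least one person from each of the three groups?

528

With no constraint there are C(14,4) = 1001 possible selections.
Subtract selections that omit an entire group: no midfielders → C(8,4) = 70; no goalkeepers → C(10,4) = 210; no forwards → C(10,4) = 210.
Add back selections omitting two groups (i.e. drawn from a single group): C(6,4) + C(4,4) + C(4,4) = 17.
By inclusion–exclusion: 1001 − 490 + 17 = 528.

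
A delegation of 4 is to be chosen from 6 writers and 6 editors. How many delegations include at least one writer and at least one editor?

465

Unrestricted: C(12,4) = 495 ways to pick any 4 of the 12.
Subtract selections that omit an entire group: no writers → C(6,4) = 15; no editors → C(6,4) = 15.
Both groups omitted at once is impossible, so 495 − 30 = 465.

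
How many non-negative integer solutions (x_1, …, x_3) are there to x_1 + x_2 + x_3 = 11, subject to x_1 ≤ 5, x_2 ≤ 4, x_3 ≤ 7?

20

Ignoring the caps, the number of non-negative solutions to x_1+…+x_3 = 11 is C(13,2) = 78.
Subtract solutions that violate a single cap (substitute x_i' = x_i − (cap_i+1)): x_1 ≥ 6 gives C(7,2) = 21; x_2 ≥ 5 gives C(8,2) = 28; x_3 ≥ 8 gives C(5,2) = 10. Together 59.
Add back pairs where two caps are both exceeded: 1 + 0 + 0 = 1.
By inclusion–exclusion the count is 78 − 59 + 1 = 20.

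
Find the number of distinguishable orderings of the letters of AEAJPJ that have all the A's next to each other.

Treat the 2 copies of A as a single block. The multiset to arrange is then {AA, E, J, J, P}, 5 items in all.
That gives (5)!/(2!) = 60 arrangements.

60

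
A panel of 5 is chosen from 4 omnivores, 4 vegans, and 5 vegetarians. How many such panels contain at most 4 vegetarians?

1286

Split by how many vegetarians are chosen (0 through 4).
Sum: C(5,0)·C(8,5) + C(5,1)·C(8,4) + C(5,2)·C(8,3) + C(5,3)·C(8,2) + C(5,4)·C(8,1) = 56 + 350 + 560 + 280 + 40 = 1286.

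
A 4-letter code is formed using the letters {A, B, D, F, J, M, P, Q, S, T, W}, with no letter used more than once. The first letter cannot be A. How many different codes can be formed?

The first letter has 11−1 = 10 choices (anything except A).
The remaining 3 letters are filled from the other 10 symbols without repetition: 10 × 9 × 8 = 720.
Total: 10 × 720 = 7200.

7200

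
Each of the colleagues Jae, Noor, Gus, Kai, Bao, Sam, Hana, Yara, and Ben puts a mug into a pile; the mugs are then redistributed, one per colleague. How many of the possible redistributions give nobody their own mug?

Let Aᵢ be the assignments in which colleague i gets their own mug. We want the size of the complement of A₁∪…∪A_9.
By inclusion–exclusion this is Σ_{j=0}^{9} (−1)^j C(9,j)·(9−j)!.
Computing: 362880 − 362880 + 181440 − 60480 + 15120 − 3024 + 504 − 72 + 9 − 1 = 133496.

133496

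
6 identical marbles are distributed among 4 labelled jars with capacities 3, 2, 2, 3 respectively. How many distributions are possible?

25

By stars and bars, unrestricted non-negative solutions to x_1+…+x_4 = 6 number C(6+3,3) = 84.
Subtract solutions that violate a single cap (substitute x_i' = x_i − (cap_i+1)): x_1 ≥ 4 gives C(5,3) = 10; x_2 ≥ 3 gives C(6,3) = 20; x_3 ≥ 3 gives C(6,3) = 20; x_4 ≥ 4 gives C(5,3) = 10. Together 60.
Add back pairs where two caps are both exceeded: 0 + 0 + 0 + 1 + 0 + 0 = 1.
By inclusion–exclusion the count is 84 − 60 + 1 = 25.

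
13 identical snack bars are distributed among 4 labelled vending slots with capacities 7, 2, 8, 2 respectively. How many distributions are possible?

Ignoring the caps, the number of non-negative solutions to x_1+…+x_4 = 13 is C(16,3) = 560.
Subtract solutions that violate a single cap (substitute x_i' = x_i − (cap_i+1)): x_1 ≥ 8 gives C(8,3) = 56; x_2 ≥ 3 gives C(13,3) = 286; x_3 ≥ 9 gives C(7,3) = 35; x_4 ≥ 3 gives C(13,3) = 286. Together 663.
Add back pairs where two caps are both exceeded: 10 + 0 + 10 + 4 + 120 + 4 = 148.
By inclusion–exclusion the count is 560 − 663 + 148 = 45.

45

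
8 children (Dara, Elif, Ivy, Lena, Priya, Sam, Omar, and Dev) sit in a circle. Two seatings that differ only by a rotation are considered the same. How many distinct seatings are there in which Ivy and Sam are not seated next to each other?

Without the restriction there are (7)! = 5040 seatings.
Seatings with Ivy beside Sam: treat them as a block with 2 internal orders, giving 2 × (6)! = 1440.
Subtracting, 5040 − 1440 = 3600.

3600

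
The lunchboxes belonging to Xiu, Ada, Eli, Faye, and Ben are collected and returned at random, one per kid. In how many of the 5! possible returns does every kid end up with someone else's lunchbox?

Let Aᵢ be the assignments in which kid i gets their own lunchbox. We want the size of the complement of A₁∪…∪A_5.
By inclusion–exclusion this is Σ_{j=0}^{5} (−1)^j C(5,j)·(5−j)!.
Computing: 120 − 120 + 60 − 20 + 5 − 1 = 44.

44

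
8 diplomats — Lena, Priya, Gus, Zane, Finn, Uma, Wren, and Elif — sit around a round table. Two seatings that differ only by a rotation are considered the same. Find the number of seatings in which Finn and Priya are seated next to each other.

Treat {Finn, Priya} as one unit (2 internal orders) and seat the resulting 7 units around the table: (6)! circular arrangements.
So 2 × (6)! = 2 × 720 = 1440.

1440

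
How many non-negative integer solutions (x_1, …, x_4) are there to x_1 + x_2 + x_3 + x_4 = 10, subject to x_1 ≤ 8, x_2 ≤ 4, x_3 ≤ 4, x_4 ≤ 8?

167

Without the upper bounds there are C(13,3) = 286 ways to split 10 among 4 variables.
Subtract solutions that violate a single cap (substitute x_i' = x_i − (cap_i+1)): x_1 ≥ 9 gives C(4,3) = 4; x_2 ≥ 5 gives C(8,3) = 56; x_3 ≥ 5 gives C(8,3) = 56; x_4 ≥ 9 gives C(4,3) = 4. Together 120.
Add back pairs where two caps are both exceeded: 0 + 0 + 0 + 1 + 0 + 0 = 1.
By inclusion–exclusion the count is 286 − 120 + 1 = 167.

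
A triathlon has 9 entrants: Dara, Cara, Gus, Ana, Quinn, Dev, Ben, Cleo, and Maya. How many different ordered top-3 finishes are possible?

This is an ordered selection of 3 from 9: P(9,3).
That gives 9 × 8 × 7 = 504.

504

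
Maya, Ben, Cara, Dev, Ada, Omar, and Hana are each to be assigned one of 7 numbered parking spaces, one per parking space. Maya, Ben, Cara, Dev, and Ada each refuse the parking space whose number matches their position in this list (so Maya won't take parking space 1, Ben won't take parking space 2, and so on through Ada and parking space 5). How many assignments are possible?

Let Aᵢ (for 1 ≤ i ≤ 5) be the placements that put person i in their forbidden parking space. Any j of these fix j positions, leaving (7−j)! ways to fill the rest, and there are C(5,j) ways to pick which j.
By inclusion–exclusion, the number of valid placements is Σ_{j=0}^{5} (−1)^j C(5,j)·(7−j)!.
Computing: 5040 − 3600 + 1200 − 240 + 30 − 2 = 2428.

2428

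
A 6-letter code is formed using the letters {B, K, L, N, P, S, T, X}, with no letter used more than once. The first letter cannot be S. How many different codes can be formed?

17640

The first letter has 8−1 = 7 choices (anything except S).
The remaining 5 letters are filled from the other 7 symbols without repetition: 7 × 6 × 5 × 4 × 3 = 2520.
Total: 7 × 2520 = 17640.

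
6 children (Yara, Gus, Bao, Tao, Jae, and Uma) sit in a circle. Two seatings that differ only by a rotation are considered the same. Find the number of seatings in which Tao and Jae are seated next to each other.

48

Treat {Tao, Jae} as one unit (2 internal orders) and seat the resulting 5 units around the table: (4)! circular arrangements.
So 2 × (4)! = 2 × 24 = 48.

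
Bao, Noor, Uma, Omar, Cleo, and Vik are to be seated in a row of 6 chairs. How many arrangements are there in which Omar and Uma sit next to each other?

240

Place the 4 others and the Omar-Uma pair as 5 objects in a line; the pair has 2 internal arrangements.
So the count is 2·(5)! = 240.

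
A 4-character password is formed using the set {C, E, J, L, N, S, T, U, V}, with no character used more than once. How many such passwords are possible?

With no repetition, fill the 4 characters in order: 9 choices, then 8, down to 6.
That product is 9 × 8 × 7 × 6 = 3024.

3024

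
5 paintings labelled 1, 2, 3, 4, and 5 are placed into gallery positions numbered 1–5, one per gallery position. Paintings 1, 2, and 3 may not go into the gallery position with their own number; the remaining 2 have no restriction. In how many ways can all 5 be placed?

64

Let Aᵢ (for i ∈ {1, 2, 3}) be the placements that put painting i in its forbidden gallery position. Any j of these fix j positions, leaving (5−j)! ways to fill the rest, and there are C(3,j) ways to pick which j.
By inclusion–exclusion, the number of valid placements is Σ_{j=0}^{3} (−1)^j C(3,j)·(5−j)!.
Computing: 120 − 72 + 18 − 2 = 64.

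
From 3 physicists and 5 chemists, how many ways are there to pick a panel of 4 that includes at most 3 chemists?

65

Split by how many chemists are chosen (0 through 3).
Sum: C(5,0)·C(3,4) + C(5,1)·C(3,3) + C(5,2)·C(3,2) + C(5,3)·C(3,1) = 0 + 5 + 30 + 30 = 65.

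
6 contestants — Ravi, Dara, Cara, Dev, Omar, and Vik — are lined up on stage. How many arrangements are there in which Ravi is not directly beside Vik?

There are 6! = 720 arrangements in all. If Ravi and Vik are adjacent, merging them into one block gives 2·(5)! = 240 arrangements.
So 720 − 240 = 480 arrangements keep them apart.

480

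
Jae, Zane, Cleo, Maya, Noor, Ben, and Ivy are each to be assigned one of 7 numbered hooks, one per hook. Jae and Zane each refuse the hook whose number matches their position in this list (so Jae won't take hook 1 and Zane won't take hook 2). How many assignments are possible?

Let Aᵢ (for i ∈ {1, 2}) be the placements that put person i in their forbidden hook. Any j of these fix j positions, leaving (7−j)! ways to fill the rest, and there are C(2,j) ways to pick which j.
By inclusion–exclusion, the number of valid placements is Σ_{j=0}^{2} (−1)^j C(2,j)·(7−j)!.
Computing: 5040 − 1440 + 120 = 3720.

3720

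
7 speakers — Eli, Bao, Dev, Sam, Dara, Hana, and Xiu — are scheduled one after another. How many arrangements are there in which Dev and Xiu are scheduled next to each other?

Glue Dev and Xiu into one block (2 internal orders), leaving 6 units to arrange in a row.
That gives 2 × 6! = 2 × 720 = 1440.

1440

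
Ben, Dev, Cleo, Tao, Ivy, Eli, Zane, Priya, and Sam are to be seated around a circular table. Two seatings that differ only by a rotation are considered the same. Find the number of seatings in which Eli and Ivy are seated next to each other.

Glue Eli and Ivy into a block (2 internal orders). Seating 8 units around a circle gives (7)! arrangements.
So 2 × (7)! = 2 × 5040 = 10080.

10080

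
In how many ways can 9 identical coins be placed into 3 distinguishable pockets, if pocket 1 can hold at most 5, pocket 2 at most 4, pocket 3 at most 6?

Without the upper bounds there are C(11,2) = 55 ways to split 9 among 3 pockets.
Subtract solutions that violate a single cap (substitute x_i' = x_i − (cap_i+1)): x_1 ≥ 6 gives C(5,2) = 10; x_2 ≥ 5 gives C(6,2) = 15; x_3 ≥ 7 gives C(4,2) = 6. Together 31.
No two caps can be exceeded simultaneously, so the pair terms are all 0.
By inclusion–exclusion the count is 55 − 31 + 0 = 24.

24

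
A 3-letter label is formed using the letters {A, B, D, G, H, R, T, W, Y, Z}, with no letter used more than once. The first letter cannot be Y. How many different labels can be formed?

648

The first letter has 10−1 = 9 choices (anything except Y).
The remaining 2 letters are filled from the other 9 symbols without repetition: 9 × 8 = 72.
Total: 9 × 72 = 648.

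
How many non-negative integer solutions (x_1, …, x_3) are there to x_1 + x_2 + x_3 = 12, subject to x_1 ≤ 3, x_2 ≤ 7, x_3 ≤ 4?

6

By stars and bars, unrestricted non-negative solutions to x_1+…+x_3 = 12 number C(12+2,2) = 91.
Subtract solutions that violate a single cap (substitute x_i' = x_i − (cap_i+1)): x_1 ≥ 4 gives C(10,2) = 45; x_2 ≥ 8 gives C(6,2) = 15; x_3 ≥ 5 gives C(9,2) = 36. Together 96.
Add back pairs where two caps are both exceeded: 1 + 10 + 0 = 11.
By inclusion–exclusion the count is 91 − 96 + 11 = 6.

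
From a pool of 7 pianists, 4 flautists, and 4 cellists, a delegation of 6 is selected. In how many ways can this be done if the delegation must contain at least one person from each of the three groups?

4060

Unrestricted: C(15,6) = 5005 ways to pick any 6 of the 15.
Subtract selections that omit an entire group: no pianists → C(8,6) = 28; no flautists → C(11,6) = 462; no cellists → C(11,6) = 462.
Add back selections omitting two groups (i.e. drawn from a single group): C(7,6) + C(4,6) + C(4,6) = 7.
By inclusion–exclusion: 5005 − 952 + 7 = 4060.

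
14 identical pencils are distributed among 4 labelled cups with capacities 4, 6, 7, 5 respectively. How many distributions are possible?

Without the upper bounds there are C(17,3) = 680 ways to split 14 among 4 cups.
Subtract solutions that violate a single cap (substitute x_i' = x_i − (cap_i+1)): x_1 ≥ 5 gives C(12,3) = 220; x_2 ≥ 7 gives C(10,3) = 120; x_3 ≥ 8 gives C(9,3) = 84; x_4 ≥ 6 gives C(11,3) = 165. Together 589.
Add back pairs where two caps are both exceeded: 10 + 4 + 20 + 0 + 4 + 1 = 39.
By inclusion–exclusion the count is 680 − 589 + 39 = 130.

130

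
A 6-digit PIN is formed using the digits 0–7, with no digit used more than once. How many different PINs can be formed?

This is a permutation of 6 out of 8: P(8,6) = 8!/2!.
That product is 8 × 7 × 6 × 5 × 4 × 3 = 20160.

20160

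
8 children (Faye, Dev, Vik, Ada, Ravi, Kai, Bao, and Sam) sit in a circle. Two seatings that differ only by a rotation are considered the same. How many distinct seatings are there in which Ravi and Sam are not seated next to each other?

3600

Without the restriction there are (7)! = 5040 seatings.
Seatings with Ravi beside Sam: treat them as a block with 2 internal orders, giving 2 × (6)! = 1440.
Subtracting, 5040 − 1440 = 3600.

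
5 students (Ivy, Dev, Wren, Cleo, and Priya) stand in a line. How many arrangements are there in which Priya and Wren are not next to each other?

There are 5! = 120 arrangements in all. If Priya and Wren are adjacent, merging them into one block gives 2·(4)! = 48 arrangements.
So 120 − 48 = 72 arrangements keep them apart.

72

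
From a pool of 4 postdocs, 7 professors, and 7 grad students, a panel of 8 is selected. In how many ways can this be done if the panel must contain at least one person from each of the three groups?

Unrestricted: C(18,8) = 43758 ways to pick any 8 of the 18.
Selections missing a whole group: no postdocs → C(14,8) = 3003; no professors → C(11,8) = 165; no grad students → C(11,8) = 165.
Add back selections omitting two groups (i.e. drawn from a single group): C(4,8) + C(7,8) + C(7,8) = 0.
By inclusion–exclusion: 43758 − 3333 + 0 = 40425.

40425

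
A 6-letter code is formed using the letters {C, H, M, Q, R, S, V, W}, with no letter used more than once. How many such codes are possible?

20160

This is a permutation of 6 out of 8: P(8,6) = 8!/2!.
That product is 8 × 7 × 6 × 5 × 4 × 3 = 20160.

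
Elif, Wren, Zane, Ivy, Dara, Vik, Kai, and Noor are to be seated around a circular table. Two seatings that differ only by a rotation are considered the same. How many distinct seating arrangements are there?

Fix one person's seat to break rotational symmetry; the remaining 7 people can be arranged in (7)! = 5040 ways.

5040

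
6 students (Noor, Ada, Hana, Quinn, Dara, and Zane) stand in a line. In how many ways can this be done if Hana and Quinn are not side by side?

Of the 6! = 720 arrangements, those with Hana and Quinn adjacent number 2 × 5! = 240 (treat the pair as a block with 2 internal orders).
So 720 − 240 = 480 arrangements keep them apart.

480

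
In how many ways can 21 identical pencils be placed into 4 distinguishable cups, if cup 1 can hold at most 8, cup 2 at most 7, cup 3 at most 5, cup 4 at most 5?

35

By stars and bars, unrestricted non-negative solutions to x_1+…+x_4 = 21 number C(21+3,3) = 2024.
Subtract solutions that violate a single cap (substitute x_i' = x_i − (cap_i+1)): x_1 ≥ 9 gives C(15,3) = 455; x_2 ≥ 8 gives C(16,3) = 560; x_3 ≥ 6 gives C(18,3) = 816; x_4 ≥ 6 gives C(18,3) = 816. Together 2647.
Add back pairs where two caps are both exceeded: 35 + 84 + 84 + 120 + 120 + 220 = 663.
Subtract triples: 0 + 0 + 1 + 4 = 5.
By inclusion–exclusion the count is 2024 − 2647 + 663 − 5 = 35.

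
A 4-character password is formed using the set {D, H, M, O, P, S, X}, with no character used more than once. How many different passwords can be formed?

Choose and order 4 of the 7 symbols: the first character has 7 options, the next 6, then 5, 4.
7 × 6 × 5 × 4 = 840.

840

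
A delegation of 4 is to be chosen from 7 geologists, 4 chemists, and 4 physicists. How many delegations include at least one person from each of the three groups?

672

Total 4-person selections from all 15: C(15,4) = 1365.
Subtract selections that omit an entire group: no geologists → C(8,4) = 70; no chemists → C(11,4) = 330; no physicists → C(11,4) = 330.
Add back selections omitting two groups (i.e. drawn from a single group): C(7,4) + C(4,4) + C(4,4) = 37.
By inclusion–exclusion: 1365 − 730 + 37 = 672.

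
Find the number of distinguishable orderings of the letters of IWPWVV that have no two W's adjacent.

120

Total arrangements of IWPWVV: 6!/(2!·2!) = 180.
Arrangements with the W's together: treat WW as one letter, giving (5)!/(2!) = 60.
Subtracting, 180 − 60 = 120 arrangements keep the W's apart.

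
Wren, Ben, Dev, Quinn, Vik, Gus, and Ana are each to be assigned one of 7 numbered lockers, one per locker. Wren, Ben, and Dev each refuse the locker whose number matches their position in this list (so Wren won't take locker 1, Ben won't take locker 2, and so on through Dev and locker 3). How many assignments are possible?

Let Aᵢ (for i ∈ {1, 2, 3}) be the placements that put person i in their forbidden locker. Any j of these fix j positions, leaving (7−j)! ways to fill the rest, and there are C(3,j) ways to pick which j.
By inclusion–exclusion, the number of valid placements is Σ_{j=0}^{3} (−1)^j C(3,j)·(7−j)!.
Computing: 5040 − 2160 + 360 − 24 = 3216.

3216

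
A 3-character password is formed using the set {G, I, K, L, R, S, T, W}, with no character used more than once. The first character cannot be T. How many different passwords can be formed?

294

The first character has 8−1 = 7 choices (anything except T).
The remaining 2 characters are filled from the other 7 symbols without repetition: 7 × 6 = 42.
Total: 7 × 42 = 294.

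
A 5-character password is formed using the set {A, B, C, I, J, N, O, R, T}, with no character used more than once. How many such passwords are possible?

15120

Choose and order 5 of the 9 symbols: the first character has 9 options, the next 8, and so on down to 5.
That product is 9 × 8 × 7 × 6 × 5 = 15120.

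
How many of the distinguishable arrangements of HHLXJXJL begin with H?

630

With the first slot taken by H, it remains to arrange the other 7 letters (HLXJXJL).
Those 7 letters have J appearing twice, L appearing twice, and X appearing twice, giving (7)!/(2!·2!·2!) = 630.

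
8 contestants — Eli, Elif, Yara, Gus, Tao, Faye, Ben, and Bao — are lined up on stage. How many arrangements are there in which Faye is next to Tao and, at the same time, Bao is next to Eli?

2880

Treat {Faye,Tao} as one block (2 orders) and {Bao,Eli} as another (2 orders).
That leaves 6 units to arrange: 2 × 2 × 6! = 4 × 720 = 2880.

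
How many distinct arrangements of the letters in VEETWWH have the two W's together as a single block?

360

Treat the 2 copies of W as a single block. The multiset to arrange is then {WW, E, E, H, T, V}, 6 items in all.
That gives (6)!/(2!) = 360 arrangements.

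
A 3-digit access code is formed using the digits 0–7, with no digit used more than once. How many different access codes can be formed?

With no repetition, fill the 3 digits in order: 8 choices, then 7, down to 6.
That product is 8 × 7 × 6 = 336.

336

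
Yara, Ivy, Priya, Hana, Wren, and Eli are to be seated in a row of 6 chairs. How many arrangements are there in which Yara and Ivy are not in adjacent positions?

There are 6! = 720 arrangements in all. If Yara and Ivy are adjacent, merging them into one block gives 2·(5)! = 240 arrangements.
So 720 − 240 = 480 arrangements keep them apart.

480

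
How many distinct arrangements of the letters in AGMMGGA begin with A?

Fix A in the first position and arrange the remaining 6 letters.
Those 6 letters have G appearing 3 times and M appearing twice, giving (6)!/(3!·2!) = 60.

60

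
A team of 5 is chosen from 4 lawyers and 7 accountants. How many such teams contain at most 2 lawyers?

Split by how many lawyers are chosen (0 through 2).
Sum: C(4,0)·C(7,5) + C(4,1)·C(7,4) + C(4,2)·C(7,3) = 21 + 140 + 210 = 371.

371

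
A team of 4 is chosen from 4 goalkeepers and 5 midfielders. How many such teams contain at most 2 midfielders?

81

Split by how many midfielders are chosen (0 through 2).
Sum: C(5,0)·C(4,4) + C(5,1)·C(4,3) + C(5,2)·C(4,2) = 1 + 20 + 60 = 81.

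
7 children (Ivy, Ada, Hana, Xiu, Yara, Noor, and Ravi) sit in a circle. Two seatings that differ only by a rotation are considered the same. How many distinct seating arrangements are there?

Seat Ivy anywhere (absorbing the rotational symmetry), then permute the other 6: (6)! = 720.

720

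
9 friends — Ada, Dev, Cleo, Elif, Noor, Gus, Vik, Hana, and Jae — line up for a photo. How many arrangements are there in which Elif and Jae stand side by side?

80640

Glue Elif and Jae into one block (2 internal orders), leaving 8 units to arrange in a row.
So the count is 2·(8)! = 80640.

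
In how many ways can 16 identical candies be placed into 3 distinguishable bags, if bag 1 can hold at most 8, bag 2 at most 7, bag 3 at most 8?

36

Without the upper bounds there are C(18,2) = 153 ways to split 16 among 3 bags.
Subtract solutions that violate a single cap (substitute x_i' = x_i − (cap_i+1)): x_1 ≥ 9 gives C(9,2) = 36; x_2 ≥ 8 gives C(10,2) = 45; x_3 ≥ 9 gives C(9,2) = 36. Together 117.
No two caps can be exceeded simultaneously, so the pair terms are all 0.
By inclusion–exclusion the count is 153 − 117 + 0 = 36.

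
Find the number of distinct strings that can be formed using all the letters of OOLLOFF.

210

Letter multiplicities in OOLLOFF: F×2, L×2, O×3.
The number of distinct arrangements is 7!/(3!·2!·2!) = 5040/24 = 210.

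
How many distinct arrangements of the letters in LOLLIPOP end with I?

210

Fix I in the last position and arrange the remaining 7 letters.
Those 7 letters have L appearing 3 times, O appearing twice, and P appearing twice, giving (7)!/(3!·2!·2!) = 210.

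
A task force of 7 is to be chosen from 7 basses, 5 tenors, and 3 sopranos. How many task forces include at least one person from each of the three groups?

Unrestricted: C(15,7) = 6435 ways to pick any 7 of the 15.
Subtract selections that omit an entire group: no basses → C(8,7) = 8; no tenors → C(10,7) = 120; no sopranos → C(12,7) = 792.
Add back selections omitting two groups (i.e. drawn from a single group): C(7,7) + C(5,7) + C(3,7) = 1.
By inclusion–exclusion: 6435 − 920 + 1 = 5516.

5516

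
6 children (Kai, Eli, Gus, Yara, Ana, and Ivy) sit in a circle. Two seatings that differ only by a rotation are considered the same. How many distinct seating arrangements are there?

120

Seat Kai anywhere (absorbing the rotational symmetry), then permute the other 5: (5)! = 120.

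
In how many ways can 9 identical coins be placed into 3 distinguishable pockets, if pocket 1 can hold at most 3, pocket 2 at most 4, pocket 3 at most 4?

Ignoring the caps, the number of non-negative solutions to x_1+…+x_3 = 9 is C(11,2) = 55.
Subtract solutions that violate a single cap (substitute x_i' = x_i − (cap_i+1)): x_1 ≥ 4 gives C(7,2) = 21; x_2 ≥ 5 gives C(6,2) = 15; x_3 ≥ 5 gives C(6,2) = 15. Together 51.
Add back pairs where two caps are both exceeded: 1 + 1 + 0 = 2.
By inclusion–exclusion the count is 55 − 51 + 2 = 6.

6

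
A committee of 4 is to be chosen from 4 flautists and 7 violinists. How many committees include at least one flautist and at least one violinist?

294

With no constraint there are C(11,4) = 330 possible selections.
Subtract selections that omit an entire group: no flautists → C(7,4) = 35; no violinists → C(4,4) = 1.
Both groups omitted at once is impossible, so 330 − 36 = 294.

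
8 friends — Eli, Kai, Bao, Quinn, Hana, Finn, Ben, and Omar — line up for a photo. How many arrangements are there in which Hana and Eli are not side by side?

Of the 8! = 40320 arrangements, those with Hana and Eli adjacent number 2 × 7! = 10080 (treat the pair as a block with 2 internal orders).
Complementary counting: 40320 − 10080 = 30240.

30240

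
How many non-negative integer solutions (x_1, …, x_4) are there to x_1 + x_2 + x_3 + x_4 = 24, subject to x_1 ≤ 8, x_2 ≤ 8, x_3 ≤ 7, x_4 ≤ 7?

84

Ignoring the caps, the number of non-negative solutions to x_1+…+x_4 = 24 is C(27,3) = 2925.
Subtract solutions that violate a single cap (substitute x_i' = x_i − (cap_i+1)): x_1 ≥ 9 gives C(18,3) = 816; x_2 ≥ 9 gives C(18,3) = 816; x_3 ≥ 8 gives C(19,3) = 969; x_4 ≥ 8 gives C(19,3) = 969. Together 3570.
Add back pairs where two caps are both exceeded: 84 + 120 + 120 + 120 + 120 + 165 = 729.
By inclusion–exclusion the count is 2925 − 3570 + 729 = 84.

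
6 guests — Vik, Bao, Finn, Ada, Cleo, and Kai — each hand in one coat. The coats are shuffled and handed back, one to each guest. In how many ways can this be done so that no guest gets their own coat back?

This is the derangement count D_6: permutations of 6 items with no fixed point.
By inclusion–exclusion this is Σ_{j=0}^{6} (−1)^j C(6,j)·(6−j)!.
Computing: 720 − 720 + 360 − 120 + 30 − 6 + 1 = 265.

265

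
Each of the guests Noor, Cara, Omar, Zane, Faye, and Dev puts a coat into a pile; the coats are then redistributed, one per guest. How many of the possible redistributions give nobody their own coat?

This is the derangement count D_6: permutations of 6 items with no fixed point.
By inclusion–exclusion this is Σ_{j=0}^{6} (−1)^j C(6,j)·(6−j)!.
Computing: 720 − 720 + 360 − 120 + 30 − 6 + 1 = 265.

265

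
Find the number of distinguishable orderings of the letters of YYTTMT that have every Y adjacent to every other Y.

Treat the 2 copies of Y as a single block. The multiset to arrange is then {YY, M, T, T, T}, 5 items in all.
That gives (5)!/(3!) = 20 arrangements.

20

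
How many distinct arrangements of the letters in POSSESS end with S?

Fix S in the last position and arrange the remaining 6 letters.
Those 6 letters have S appearing 3 times, giving (6)!/(3!) = 120.

120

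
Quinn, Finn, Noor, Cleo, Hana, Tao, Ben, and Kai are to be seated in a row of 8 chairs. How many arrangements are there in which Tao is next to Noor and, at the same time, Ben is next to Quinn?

2880

Treat {Tao,Noor} as one block (2 orders) and {Ben,Quinn} as another (2 orders).
That leaves 6 units to arrange: 2 × 2 × 6! = 4 × 720 = 2880.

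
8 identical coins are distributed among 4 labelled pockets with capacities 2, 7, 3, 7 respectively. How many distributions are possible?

Without the upper bounds there are C(11,3) = 165 ways to split 8 among 4 pockets.
Subtract solutions that violate a single cap (substitute x_i' = x_i − (cap_i+1)): x_1 ≥ 3 gives C(8,3) = 56; x_2 ≥ 8 gives C(3,3) = 1; x_3 ≥ 4 gives C(7,3) = 35; x_4 ≥ 8 gives C(3,3) = 1. Together 93.
Add back pairs where two caps are both exceeded: 0 + 4 + 0 + 0 + 0 + 0 = 4.
By inclusion–exclusion the count is 165 − 93 + 4 = 76.

76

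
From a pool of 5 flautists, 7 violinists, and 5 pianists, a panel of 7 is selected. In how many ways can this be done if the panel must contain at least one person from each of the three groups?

With no constraint there are C(17,7) = 19448 possible selections.
Subtract selections that omit an entire group: no flautists → C(12,7) = 792; no violinists → C(10,7) = 120; no pianists → C(12,7) = 792.
Add back selections omitting two groups (i.e. drawn from a single group): C(5,7) + C(7,7) + C(5,7) = 1.
By inclusion–exclusion: 19448 − 1704 + 1 = 17745.

17745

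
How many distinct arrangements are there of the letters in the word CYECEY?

90

CYECEY has 6 letters with C appearing twice, E appearing twice, and Y appearing twice.
So there are 6! / (2!·2!·2!) = 90 distinguishable arrangements.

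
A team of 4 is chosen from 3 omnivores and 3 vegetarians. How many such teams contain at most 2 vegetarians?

12

Split by how many vegetarians are chosen (0 through 2).
Sum: C(3,0)·C(3,4) + C(3,1)·C(3,3) + C(3,2)·C(3,2) = 0 + 3 + 9 = 12.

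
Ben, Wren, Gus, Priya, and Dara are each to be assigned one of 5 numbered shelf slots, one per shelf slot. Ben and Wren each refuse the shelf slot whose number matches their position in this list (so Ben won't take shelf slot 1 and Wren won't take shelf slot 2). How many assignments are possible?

78

Let Aᵢ (for i ∈ {1, 2}) be the placements that put person i in their forbidden shelf slot. Any j of these fix j positions, leaving (5−j)! ways to fill the rest, and there are C(2,j) ways to pick which j.
By inclusion–exclusion, the number of valid placements is Σ_{j=0}^{2} (−1)^j C(2,j)·(5−j)!.
Computing: 120 − 48 + 6 = 78.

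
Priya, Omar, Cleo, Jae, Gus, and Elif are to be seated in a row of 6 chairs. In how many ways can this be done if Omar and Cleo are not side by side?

480

There are 6! = 720 arrangements in all. If Omar and Cleo are adjacent, merging them into one block gives 2·(5)! = 240 arrangements.
Complementary counting: 720 − 240 = 480.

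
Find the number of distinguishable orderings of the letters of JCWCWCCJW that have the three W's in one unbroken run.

Treat the 3 copies of W as a single block. The multiset to arrange is then {WWW, C, C, C, C, J, J}, 7 items in all.
That gives (7)!/(4!·2!) = 105 arrangements.

105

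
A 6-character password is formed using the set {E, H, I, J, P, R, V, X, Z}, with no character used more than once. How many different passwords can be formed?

60480

Choose and order 6 of the 9 symbols: the first character has 9 options, the next 8, and so on down to 4.
That product is 9 × 8 × 7 × 6 × 5 × 4 = 60480.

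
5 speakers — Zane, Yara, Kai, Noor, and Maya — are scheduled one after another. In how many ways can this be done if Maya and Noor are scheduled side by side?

Place the 3 others and the Maya-Noor pair as 4 objects in a line; the pair has 2 internal arrangements.
So the count is 2·(4)! = 48.

48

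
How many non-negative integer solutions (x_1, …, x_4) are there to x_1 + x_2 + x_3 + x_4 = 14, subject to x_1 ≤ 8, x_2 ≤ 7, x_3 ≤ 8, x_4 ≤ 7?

400

Ignoring the caps, the number of non-negative solutions to x_1+…+x_4 = 14 is C(17,3) = 680.
Subtract solutions that violate a single cap (substitute x_i' = x_i − (cap_i+1)): x_1 ≥ 9 gives C(8,3) = 56; x_2 ≥ 8 gives C(9,3) = 84; x_3 ≥ 9 gives C(8,3) = 56; x_4 ≥ 8 gives C(9,3) = 84. Together 280.
No two caps can be exceeded simultaneously, so the pair terms are all 0.
By inclusion–exclusion the count is 680 − 280 + 0 = 400.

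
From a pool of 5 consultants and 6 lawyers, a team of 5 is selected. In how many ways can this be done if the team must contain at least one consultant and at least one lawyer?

Total 5-person selections from all 11: C(11,5) = 462.
Selections missing a whole group: no consultants → C(6,5) = 6; no lawyers → C(5,5) = 1.
Both groups omitted at once is impossible, so 462 − 7 = 455.

455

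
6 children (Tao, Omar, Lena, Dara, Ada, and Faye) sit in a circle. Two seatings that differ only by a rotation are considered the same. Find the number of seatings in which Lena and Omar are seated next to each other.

48

Glue Lena and Omar into a block (2 internal orders). Seating 5 units around a circle gives (4)! arrangements.
So 2 × (4)! = 2 × 24 = 48.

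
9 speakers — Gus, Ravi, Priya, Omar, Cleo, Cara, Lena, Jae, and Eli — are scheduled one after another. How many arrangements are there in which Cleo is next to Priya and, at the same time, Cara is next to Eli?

20160

Treat {Cleo,Priya} as one block (2 orders) and {Cara,Eli} as another (2 orders).
That leaves 7 units to arrange: 2 × 2 × 7! = 4 × 5040 = 20160.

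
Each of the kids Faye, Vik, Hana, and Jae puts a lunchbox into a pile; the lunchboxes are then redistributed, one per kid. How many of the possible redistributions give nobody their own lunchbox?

Let Aᵢ be the assignments in which kid i gets their own lunchbox. We want the size of the complement of A₁∪…∪A_4.
By inclusion–exclusion this is Σ_{j=0}^{4} (−1)^j C(4,j)·(4−j)!.
Computing: 24 − 24 + 12 − 4 + 1 = 9.

9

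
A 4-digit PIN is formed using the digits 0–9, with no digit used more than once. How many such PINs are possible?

Choose and order 4 of the 10 symbols: the first digit has 10 options, the next 9, then 8, 7.
10 × 9 × 8 × 7 = 5040.

5040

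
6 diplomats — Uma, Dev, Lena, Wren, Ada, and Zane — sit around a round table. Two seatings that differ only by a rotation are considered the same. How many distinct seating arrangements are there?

120

Seat Uma anywhere (absorbing the rotational symmetry), then permute the other 5: (5)! = 120.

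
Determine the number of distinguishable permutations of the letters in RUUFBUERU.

7560

The 9 letters of RUUFBUERU have repeats: R appearing twice and U appearing 4 times.
The number of distinct arrangements is 9!/(4!·2!) = 362880/48 = 7560.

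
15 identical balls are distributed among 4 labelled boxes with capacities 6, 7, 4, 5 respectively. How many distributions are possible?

105

By stars and bars, unrestricted non-negative solutions to x_1+…+x_4 = 15 number C(15+3,3) = 816.
Subtract solutions that violate a single cap (substitute x_i' = x_i − (cap_i+1)): x_1 ≥ 7 gives C(11,3) = 165; x_2 ≥ 8 gives C(10,3) = 120; x_3 ≥ 5 gives C(13,3) = 286; x_4 ≥ 6 gives C(12,3) = 220. Together 791.
Add back pairs where two caps are both exceeded: 1 + 20 + 10 + 10 + 4 + 35 = 80.
By inclusion–exclusion the count is 816 − 791 + 80 = 105.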